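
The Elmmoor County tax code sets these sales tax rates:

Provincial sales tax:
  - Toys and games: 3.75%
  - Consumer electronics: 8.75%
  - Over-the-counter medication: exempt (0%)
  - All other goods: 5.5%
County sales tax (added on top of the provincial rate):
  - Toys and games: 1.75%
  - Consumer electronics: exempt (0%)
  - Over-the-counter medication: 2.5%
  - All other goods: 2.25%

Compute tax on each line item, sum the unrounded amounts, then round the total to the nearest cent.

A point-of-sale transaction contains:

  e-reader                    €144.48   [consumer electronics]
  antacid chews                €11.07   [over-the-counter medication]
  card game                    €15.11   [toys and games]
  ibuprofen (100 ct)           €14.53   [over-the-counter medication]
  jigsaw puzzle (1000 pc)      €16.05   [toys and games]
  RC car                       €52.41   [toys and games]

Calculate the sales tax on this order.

E-reader €144.48: consumer electronics → 8.75% + 0% county = 8.75% → €12.642
Antacid chews €11.07: over-the-counter medication → 0% + 2.5% county = 2.5% → €0.27675
Card game €15.11: toys and games → 3.75% + 1.75% county = 5.5% → €0.83105
Ibuprofen (100 ct) €14.53: over-the-counter medication → 0% + 2.5% county = 2.5% → €0.36325
Jigsaw puzzle (1000 pc) €16.05: toys and games → 3.75% + 1.75% county = 5.5% → €0.88275
RC car €52.41: toys and games → 3.75% + 1.75% county = 5.5% → €2.88255
Unrounded tax sum = €17.87835 → €17.88

€17.88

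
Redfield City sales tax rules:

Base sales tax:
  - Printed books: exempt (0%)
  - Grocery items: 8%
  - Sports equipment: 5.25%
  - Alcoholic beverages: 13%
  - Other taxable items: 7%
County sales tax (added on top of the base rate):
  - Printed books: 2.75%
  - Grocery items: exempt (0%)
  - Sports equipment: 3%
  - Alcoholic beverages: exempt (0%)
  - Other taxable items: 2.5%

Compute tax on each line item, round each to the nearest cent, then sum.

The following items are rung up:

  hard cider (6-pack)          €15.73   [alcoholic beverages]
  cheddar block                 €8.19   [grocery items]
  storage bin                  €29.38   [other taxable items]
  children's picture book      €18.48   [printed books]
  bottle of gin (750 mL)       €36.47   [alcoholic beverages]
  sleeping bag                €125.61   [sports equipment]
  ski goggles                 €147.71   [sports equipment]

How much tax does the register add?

Hard cider (6-pack) €15.73: alcoholic beverages → 13% + 0% county = 13% → €2.04
Cheddar block €8.19: grocery items → 8% + 0% county = 8% → €0.66
Storage bin €29.38: other taxable items → 7% + 2.5% county = 9.5% → €2.79
Children's picture book €18.48: printed books → 0% + 2.75% county = 2.75% → €0.51
Bottle of gin (750 mL) €36.47: alcoholic beverages → 13% + 0% county = 13% → €4.74
Sleeping bag €125.61: sports equipment → 5.25% + 3% county = 8.25% → €10.36
Ski goggles €147.71: sports equipment → 5.25% + 3% county = 8.25% → €12.19
Total tax = €2.04 + €0.66 + €2.79 + €0.51 + €4.74 + €10.36 + €12.19 = €33.29

€33.29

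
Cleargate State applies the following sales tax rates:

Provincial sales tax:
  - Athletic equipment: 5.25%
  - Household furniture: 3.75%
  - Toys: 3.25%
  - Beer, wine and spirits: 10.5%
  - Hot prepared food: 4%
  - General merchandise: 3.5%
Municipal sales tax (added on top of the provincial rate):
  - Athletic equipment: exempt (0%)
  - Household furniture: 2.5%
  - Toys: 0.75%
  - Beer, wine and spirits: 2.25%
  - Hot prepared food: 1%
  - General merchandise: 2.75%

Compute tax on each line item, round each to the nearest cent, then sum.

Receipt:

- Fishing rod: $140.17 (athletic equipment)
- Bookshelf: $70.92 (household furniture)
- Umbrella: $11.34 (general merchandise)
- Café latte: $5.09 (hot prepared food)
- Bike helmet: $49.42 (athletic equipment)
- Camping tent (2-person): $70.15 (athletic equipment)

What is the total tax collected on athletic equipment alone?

$13.63

Fishing rod $140.17: athletic equipment → 5.25% + 0% municipal = 5.25% → $7.36
Bike helmet $49.42: athletic equipment → 5.25% + 0% municipal = 5.25% → $2.59
Camping tent (2-person) $70.15: athletic equipment → 5.25% + 0% municipal = 5.25% → $3.68
Tax on athletic equipment = $7.36 + $2.59 + $3.68 = $13.63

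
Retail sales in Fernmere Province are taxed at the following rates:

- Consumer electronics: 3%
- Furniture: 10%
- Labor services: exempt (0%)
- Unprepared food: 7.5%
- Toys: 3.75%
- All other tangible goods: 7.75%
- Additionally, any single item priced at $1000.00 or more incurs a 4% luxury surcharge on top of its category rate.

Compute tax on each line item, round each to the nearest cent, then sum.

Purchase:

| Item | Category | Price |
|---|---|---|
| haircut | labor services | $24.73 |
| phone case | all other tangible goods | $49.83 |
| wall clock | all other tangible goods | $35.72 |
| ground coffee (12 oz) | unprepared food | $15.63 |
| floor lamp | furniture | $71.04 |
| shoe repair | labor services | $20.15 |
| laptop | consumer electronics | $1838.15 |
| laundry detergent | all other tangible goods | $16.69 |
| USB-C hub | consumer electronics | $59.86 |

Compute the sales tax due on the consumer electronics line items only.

Laptop $1838.15: consumer electronics → 3% + 4% surcharge = 7% → $128.67
USB-C hub $59.86: consumer electronics → 3% → $1.80
Tax on consumer electronics = $128.67 + $1.80 = $130.47

$130.47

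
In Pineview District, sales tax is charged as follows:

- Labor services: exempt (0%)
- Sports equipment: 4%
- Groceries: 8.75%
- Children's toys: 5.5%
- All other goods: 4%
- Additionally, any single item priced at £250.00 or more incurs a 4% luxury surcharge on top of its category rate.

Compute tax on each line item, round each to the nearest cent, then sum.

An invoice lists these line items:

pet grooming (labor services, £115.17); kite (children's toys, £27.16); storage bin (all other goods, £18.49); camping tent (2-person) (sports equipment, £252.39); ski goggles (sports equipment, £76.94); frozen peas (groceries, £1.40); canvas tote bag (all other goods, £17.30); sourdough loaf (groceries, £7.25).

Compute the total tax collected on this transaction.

£26.94

Pet grooming £115.17: labor services → 0% → £0.00
Kite £27.16: children's toys → 5.5% → £1.49
Storage bin £18.49: all other goods → 4% → £0.74
Camping tent (2-person) £252.39: sports equipment → 4% + 4% surcharge = 8% → £20.19
Ski goggles £76.94: sports equipment → 4% → £3.08
Frozen peas £1.40: groceries → 8.75% → £0.12
Canvas tote bag £17.30: all other goods → 4% → £0.69
Sourdough loaf £7.25: groceries → 8.75% → £0.63
Total tax = £1.49 + £0.74 + £20.19 + £3.08 + £0.12 + £0.69 + £0.63 = £26.94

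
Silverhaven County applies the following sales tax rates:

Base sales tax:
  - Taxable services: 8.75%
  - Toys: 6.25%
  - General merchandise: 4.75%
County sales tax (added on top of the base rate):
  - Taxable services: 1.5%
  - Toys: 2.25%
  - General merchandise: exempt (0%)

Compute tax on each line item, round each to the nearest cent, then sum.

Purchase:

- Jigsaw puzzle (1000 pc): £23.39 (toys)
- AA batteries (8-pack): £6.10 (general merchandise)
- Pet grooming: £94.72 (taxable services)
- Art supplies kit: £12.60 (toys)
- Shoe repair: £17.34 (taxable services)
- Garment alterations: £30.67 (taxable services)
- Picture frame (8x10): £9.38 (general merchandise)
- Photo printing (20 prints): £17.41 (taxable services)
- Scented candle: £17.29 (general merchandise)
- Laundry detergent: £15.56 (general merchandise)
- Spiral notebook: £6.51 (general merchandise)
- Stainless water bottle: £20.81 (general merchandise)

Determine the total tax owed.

Jigsaw puzzle (1000 pc) £23.39: toys → 6.25% + 2.25% county = 8.5% → £1.99
AA batteries (8-pack) £6.10: general merchandise → 4.75% + 0% county = 4.75% → £0.29
Pet grooming £94.72: taxable services → 8.75% + 1.5% county = 10.25% → £9.71
Art supplies kit £12.60: toys → 6.25% + 2.25% county = 8.5% → £1.07
Shoe repair £17.34: taxable services → 8.75% + 1.5% county = 10.25% → £1.78
Garment alterations £30.67: taxable services → 8.75% + 1.5% county = 10.25% → £3.14
Picture frame (8x10) £9.38: general merchandise → 4.75% + 0% county = 4.75% → £0.45
Photo printing (20 prints) £17.41: taxable services → 8.75% + 1.5% county = 10.25% → £1.78
Scented candle £17.29: general merchandise → 4.75% + 0% county = 4.75% → £0.82
Laundry detergent £15.56: general merchandise → 4.75% + 0% county = 4.75% → £0.74
Spiral notebook £6.51: general merchandise → 4.75% + 0% county = 4.75% → £0.31
Stainless water bottle £20.81: general merchandise → 4.75% + 0% county = 4.75% → £0.99
Total tax = £1.99 + £0.29 + £9.71 + £1.07 + £1.78 + £3.14 + £0.45 + £1.78 + £0.82 + £0.74 + £0.31 + £0.99 = £23.07

£23.07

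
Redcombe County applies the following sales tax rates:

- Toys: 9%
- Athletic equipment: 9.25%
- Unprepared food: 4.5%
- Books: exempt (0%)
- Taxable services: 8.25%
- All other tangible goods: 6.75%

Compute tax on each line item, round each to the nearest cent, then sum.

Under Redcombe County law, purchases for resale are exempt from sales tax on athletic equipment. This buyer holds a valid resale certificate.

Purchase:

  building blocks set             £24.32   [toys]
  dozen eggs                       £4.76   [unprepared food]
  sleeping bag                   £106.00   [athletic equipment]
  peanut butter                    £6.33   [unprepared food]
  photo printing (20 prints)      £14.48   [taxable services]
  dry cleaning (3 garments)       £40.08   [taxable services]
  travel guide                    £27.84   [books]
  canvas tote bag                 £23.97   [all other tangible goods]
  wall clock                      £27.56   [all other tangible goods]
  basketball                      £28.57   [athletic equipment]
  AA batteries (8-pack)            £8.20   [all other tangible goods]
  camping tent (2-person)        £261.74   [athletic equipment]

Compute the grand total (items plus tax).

£585.06

Building blocks set £24.32: toys → 9% → £2.19
Dozen eggs £4.76: unprepared food → 4.5% → £0.21
Sleeping bag £106.00: athletic equipment, buyer-exempt → 0% → £0.00
Peanut butter £6.33: unprepared food → 4.5% → £0.28
Photo printing (20 prints) £14.48: taxable services → 8.25% → £1.19
Dry cleaning (3 garments) £40.08: taxable services → 8.25% → £3.31
Travel guide £27.84: books → 0% → £0.00
Canvas tote bag £23.97: all other tangible goods → 6.75% → £1.62
Wall clock £27.56: all other tangible goods → 6.75% → £1.86
Basketball £28.57: athletic equipment, buyer-exempt → 0% → £0.00
AA batteries (8-pack) £8.20: all other tangible goods → 6.75% → £0.55
Camping tent (2-person) £261.74: athletic equipment, buyer-exempt → 0% → £0.00
Subtotal = £573.85; tax = £11.21; total due = £585.06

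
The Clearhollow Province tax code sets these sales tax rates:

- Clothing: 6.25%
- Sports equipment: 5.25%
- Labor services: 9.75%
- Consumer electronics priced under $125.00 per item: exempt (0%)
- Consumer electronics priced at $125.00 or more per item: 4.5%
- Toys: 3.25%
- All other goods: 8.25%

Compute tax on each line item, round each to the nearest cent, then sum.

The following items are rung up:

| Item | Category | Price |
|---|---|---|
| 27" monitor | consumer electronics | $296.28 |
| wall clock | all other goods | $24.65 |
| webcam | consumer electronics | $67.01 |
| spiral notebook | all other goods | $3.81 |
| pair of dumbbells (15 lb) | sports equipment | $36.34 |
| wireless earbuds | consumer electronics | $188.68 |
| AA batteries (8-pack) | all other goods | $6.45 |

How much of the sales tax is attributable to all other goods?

Wall clock $24.65: all other goods → 8.25% → $2.03
Spiral notebook $3.81: all other goods → 8.25% → $0.31
AA batteries (8-pack) $6.45: all other goods → 8.25% → $0.53
Tax on all other goods = $2.03 + $0.31 + $0.53 = $2.87

$2.87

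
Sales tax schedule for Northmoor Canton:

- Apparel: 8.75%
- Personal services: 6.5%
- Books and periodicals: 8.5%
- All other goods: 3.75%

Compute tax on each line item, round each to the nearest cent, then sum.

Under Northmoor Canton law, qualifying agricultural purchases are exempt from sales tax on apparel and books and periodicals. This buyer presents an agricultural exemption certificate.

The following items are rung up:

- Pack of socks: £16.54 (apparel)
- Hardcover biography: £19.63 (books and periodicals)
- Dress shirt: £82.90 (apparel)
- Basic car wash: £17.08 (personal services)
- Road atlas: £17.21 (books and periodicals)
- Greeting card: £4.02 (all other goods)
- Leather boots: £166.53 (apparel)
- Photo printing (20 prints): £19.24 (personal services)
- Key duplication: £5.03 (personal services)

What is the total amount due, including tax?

Pack of socks £16.54: apparel, buyer-exempt → 0% → £0.00
Hardcover biography £19.63: books and periodicals, buyer-exempt → 0% → £0.00
Dress shirt £82.90: apparel, buyer-exempt → 0% → £0.00
Basic car wash £17.08: personal services → 6.5% → £1.11
Road atlas £17.21: books and periodicals, buyer-exempt → 0% → £0.00
Greeting card £4.02: all other goods → 3.75% → £0.15
Leather boots £166.53: apparel, buyer-exempt → 0% → £0.00
Photo printing (20 prints) £19.24: personal services → 6.5% → £1.25
Key duplication £5.03: personal services → 6.5% → £0.33
Subtotal = £348.18; tax = £2.84; total due = £351.02

£351.02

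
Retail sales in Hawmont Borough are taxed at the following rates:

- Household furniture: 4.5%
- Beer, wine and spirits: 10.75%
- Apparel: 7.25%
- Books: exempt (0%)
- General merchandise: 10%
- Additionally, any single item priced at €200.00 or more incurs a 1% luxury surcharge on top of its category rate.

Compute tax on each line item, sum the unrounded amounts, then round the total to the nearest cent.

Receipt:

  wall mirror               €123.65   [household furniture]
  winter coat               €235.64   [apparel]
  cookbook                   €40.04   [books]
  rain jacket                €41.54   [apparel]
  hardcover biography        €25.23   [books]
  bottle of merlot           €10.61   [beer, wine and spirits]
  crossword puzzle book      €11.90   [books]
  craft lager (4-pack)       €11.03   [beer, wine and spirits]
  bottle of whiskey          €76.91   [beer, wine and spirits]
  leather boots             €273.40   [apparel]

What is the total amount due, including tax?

Wall mirror €123.65: household furniture → 4.5% → €5.56425
Winter coat €235.64: apparel → 7.25% + 1% surcharge = 8.25% → €19.4403
Cookbook €40.04: books → 0% → €0.00
Rain jacket €41.54: apparel → 7.25% → €3.01165
Hardcover biography €25.23: books → 0% → €0.00
Bottle of merlot €10.61: beer, wine and spirits → 10.75% → €1.140575
Crossword puzzle book €11.90: books → 0% → €0.00
Craft lager (4-pack) €11.03: beer, wine and spirits → 10.75% → €1.185725
Bottle of whiskey €76.91: beer, wine and spirits → 10.75% → €8.267825
Leather boots €273.40: apparel → 7.25% + 1% surcharge = 8.25% → €22.5555
Subtotal = €849.95; unrounded tax = €61.165825 → €61.17; total due = €911.12

€911.12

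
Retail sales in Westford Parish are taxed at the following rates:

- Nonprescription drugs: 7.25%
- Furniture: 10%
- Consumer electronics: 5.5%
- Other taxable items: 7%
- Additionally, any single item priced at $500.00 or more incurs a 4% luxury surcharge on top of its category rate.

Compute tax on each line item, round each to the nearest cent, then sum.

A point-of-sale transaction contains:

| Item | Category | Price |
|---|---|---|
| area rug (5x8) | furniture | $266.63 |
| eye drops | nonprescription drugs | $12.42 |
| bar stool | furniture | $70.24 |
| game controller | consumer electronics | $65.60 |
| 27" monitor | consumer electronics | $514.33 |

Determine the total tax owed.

$87.05

Area rug (5x8) $266.63: furniture → 10% → $26.66
Eye drops $12.42: nonprescription drugs → 7.25% → $0.90
Bar stool $70.24: furniture → 10% → $7.02
Game controller $65.60: consumer electronics → 5.5% → $3.61
27" monitor $514.33: consumer electronics → 5.5% + 4% surcharge = 9.5% → $48.86
Total tax = $26.66 + $0.90 + $7.02 + $3.61 + $48.86 = $87.05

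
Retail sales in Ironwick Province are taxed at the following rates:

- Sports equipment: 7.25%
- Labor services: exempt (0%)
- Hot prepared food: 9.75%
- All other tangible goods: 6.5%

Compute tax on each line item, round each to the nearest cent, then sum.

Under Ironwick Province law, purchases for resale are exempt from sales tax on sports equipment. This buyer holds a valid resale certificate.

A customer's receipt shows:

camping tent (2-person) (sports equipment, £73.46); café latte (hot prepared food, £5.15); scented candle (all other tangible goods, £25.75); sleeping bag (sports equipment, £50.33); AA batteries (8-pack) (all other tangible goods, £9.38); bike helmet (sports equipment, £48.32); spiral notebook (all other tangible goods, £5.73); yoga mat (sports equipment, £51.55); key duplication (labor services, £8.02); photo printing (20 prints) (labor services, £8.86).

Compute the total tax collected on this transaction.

£3.15

Camping tent (2-person) £73.46: sports equipment, buyer-exempt → 0% → £0.00
Café latte £5.15: hot prepared food → 9.75% → £0.50
Scented candle £25.75: all other tangible goods → 6.5% → £1.67
Sleeping bag £50.33: sports equipment, buyer-exempt → 0% → £0.00
AA batteries (8-pack) £9.38: all other tangible goods → 6.5% → £0.61
Bike helmet £48.32: sports equipment, buyer-exempt → 0% → £0.00
Spiral notebook £5.73: all other tangible goods → 6.5% → £0.37
Yoga mat £51.55: sports equipment, buyer-exempt → 0% → £0.00
Key duplication £8.02: labor services → 0% → £0.00
Photo printing (20 prints) £8.86: labor services → 0% → £0.00
Total tax = £0.50 + £1.67 + £0.61 + £0.37 = £3.15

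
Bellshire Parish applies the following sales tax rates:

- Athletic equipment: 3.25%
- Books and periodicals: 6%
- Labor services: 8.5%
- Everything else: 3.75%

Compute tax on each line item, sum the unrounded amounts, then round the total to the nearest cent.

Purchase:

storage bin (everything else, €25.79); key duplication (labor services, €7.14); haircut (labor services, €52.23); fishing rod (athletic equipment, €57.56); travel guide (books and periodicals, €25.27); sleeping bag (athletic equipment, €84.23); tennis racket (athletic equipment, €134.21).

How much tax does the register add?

€16.50

Storage bin €25.79: everything else → 3.75% → €0.967125
Key duplication €7.14: labor services → 8.5% → €0.6069
Haircut €52.23: labor services → 8.5% → €4.43955
Fishing rod €57.56: athletic equipment → 3.25% → €1.8707
Travel guide €25.27: books and periodicals → 6% → €1.5162
Sleeping bag €84.23: athletic equipment → 3.25% → €2.737475
Tennis racket €134.21: athletic equipment → 3.25% → €4.361825
Unrounded tax sum = €16.499775 → €16.50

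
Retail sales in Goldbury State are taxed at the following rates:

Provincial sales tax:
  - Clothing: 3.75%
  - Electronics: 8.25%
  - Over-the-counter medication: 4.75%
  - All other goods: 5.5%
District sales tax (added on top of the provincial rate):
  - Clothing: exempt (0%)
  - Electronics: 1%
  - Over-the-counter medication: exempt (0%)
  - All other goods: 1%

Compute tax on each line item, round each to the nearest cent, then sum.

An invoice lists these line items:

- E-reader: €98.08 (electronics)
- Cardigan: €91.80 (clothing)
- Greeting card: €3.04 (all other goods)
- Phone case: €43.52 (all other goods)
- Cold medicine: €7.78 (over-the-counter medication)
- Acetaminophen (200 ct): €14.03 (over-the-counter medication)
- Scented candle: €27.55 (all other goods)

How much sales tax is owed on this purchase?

€18.37

E-reader €98.08: electronics → 8.25% + 1% district = 9.25% → €9.07
Cardigan €91.80: clothing → 3.75% + 0% district = 3.75% → €3.44
Greeting card €3.04: all other goods → 5.5% + 1% district = 6.5% → €0.20
Phone case €43.52: all other goods → 5.5% + 1% district = 6.5% → €2.83
Cold medicine €7.78: over-the-counter medication → 4.75% + 0% district = 4.75% → €0.37
Acetaminophen (200 ct) €14.03: over-the-counter medication → 4.75% + 0% district = 4.75% → €0.67
Scented candle €27.55: all other goods → 5.5% + 1% district = 6.5% → €1.79
Total tax = €9.07 + €3.44 + €0.20 + €2.83 + €0.37 + €0.67 + €1.79 = €18.37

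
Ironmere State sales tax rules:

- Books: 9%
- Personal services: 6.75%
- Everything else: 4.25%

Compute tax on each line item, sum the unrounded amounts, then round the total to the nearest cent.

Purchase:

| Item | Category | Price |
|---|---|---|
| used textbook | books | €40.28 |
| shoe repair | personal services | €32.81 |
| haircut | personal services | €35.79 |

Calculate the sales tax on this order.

Used textbook €40.28: books → 9% → €3.6252
Shoe repair €32.81: personal services → 6.75% → €2.214675
Haircut €35.79: personal services → 6.75% → €2.415825
Unrounded tax sum = €8.2557 → €8.26

€8.26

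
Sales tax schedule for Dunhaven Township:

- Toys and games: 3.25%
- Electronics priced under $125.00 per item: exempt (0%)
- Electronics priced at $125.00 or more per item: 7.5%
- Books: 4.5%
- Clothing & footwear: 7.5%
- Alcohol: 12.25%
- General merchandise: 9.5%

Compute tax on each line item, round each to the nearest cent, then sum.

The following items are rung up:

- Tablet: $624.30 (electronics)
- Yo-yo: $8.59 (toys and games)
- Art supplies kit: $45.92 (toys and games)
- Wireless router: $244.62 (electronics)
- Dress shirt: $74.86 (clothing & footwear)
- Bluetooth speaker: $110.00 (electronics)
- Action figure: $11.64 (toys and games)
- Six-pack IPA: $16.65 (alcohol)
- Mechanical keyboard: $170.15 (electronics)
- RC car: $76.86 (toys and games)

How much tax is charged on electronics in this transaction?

Tablet $624.30: electronics, $125.00 or more → 7.5% → $46.82
Wireless router $244.62: electronics, $125.00 or more → 7.5% → $18.35
Bluetooth speaker $110.00: electronics, under $125.00 → 0% → $0.00
Mechanical keyboard $170.15: electronics, $125.00 or more → 7.5% → $12.76
Tax on electronics = $46.82 + $18.35 + $0.00 + $12.76 = $77.93

$77.93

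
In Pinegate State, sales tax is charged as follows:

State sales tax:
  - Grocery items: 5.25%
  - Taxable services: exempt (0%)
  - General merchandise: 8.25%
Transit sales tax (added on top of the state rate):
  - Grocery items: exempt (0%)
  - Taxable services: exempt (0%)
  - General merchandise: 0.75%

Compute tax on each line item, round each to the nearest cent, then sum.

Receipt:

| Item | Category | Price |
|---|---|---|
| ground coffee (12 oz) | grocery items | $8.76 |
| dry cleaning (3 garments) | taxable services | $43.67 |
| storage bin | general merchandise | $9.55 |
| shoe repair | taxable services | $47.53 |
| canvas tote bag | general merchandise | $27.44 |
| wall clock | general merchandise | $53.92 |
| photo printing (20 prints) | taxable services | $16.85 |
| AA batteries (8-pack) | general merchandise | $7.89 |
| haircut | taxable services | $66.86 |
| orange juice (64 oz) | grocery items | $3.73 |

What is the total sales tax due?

$9.55

Ground coffee (12 oz) $8.76: grocery items → 5.25% + 0% transit = 5.25% → $0.46
Dry cleaning (3 garments) $43.67: taxable services → 0% + 0% transit = 0% → $0.00
Storage bin $9.55: general merchandise → 8.25% + 0.75% transit = 9% → $0.86
Shoe repair $47.53: taxable services → 0% + 0% transit = 0% → $0.00
Canvas tote bag $27.44: general merchandise → 8.25% + 0.75% transit = 9% → $2.47
Wall clock $53.92: general merchandise → 8.25% + 0.75% transit = 9% → $4.85
Photo printing (20 prints) $16.85: taxable services → 0% + 0% transit = 0% → $0.00
AA batteries (8-pack) $7.89: general merchandise → 8.25% + 0.75% transit = 9% → $0.71
Haircut $66.86: taxable services → 0% + 0% transit = 0% → $0.00
Orange juice (64 oz) $3.73: grocery items → 5.25% + 0% transit = 5.25% → $0.20
Total tax = $0.46 + $0.86 + $2.47 + $4.85 + $0.71 + $0.20 = $9.55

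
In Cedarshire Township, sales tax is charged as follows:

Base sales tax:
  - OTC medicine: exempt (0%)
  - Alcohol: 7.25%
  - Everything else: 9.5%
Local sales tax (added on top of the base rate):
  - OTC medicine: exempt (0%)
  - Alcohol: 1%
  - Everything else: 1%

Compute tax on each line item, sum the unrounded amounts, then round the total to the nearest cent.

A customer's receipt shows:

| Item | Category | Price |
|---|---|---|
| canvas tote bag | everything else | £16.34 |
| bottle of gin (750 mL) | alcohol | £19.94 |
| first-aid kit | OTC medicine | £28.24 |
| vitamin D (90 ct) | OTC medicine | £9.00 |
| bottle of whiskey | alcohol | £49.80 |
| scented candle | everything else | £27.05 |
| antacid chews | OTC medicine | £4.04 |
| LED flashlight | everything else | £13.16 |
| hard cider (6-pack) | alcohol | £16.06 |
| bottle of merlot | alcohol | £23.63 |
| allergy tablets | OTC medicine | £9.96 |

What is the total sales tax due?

Canvas tote bag £16.34: everything else → 9.5% + 1% local = 10.5% → £1.7157
Bottle of gin (750 mL) £19.94: alcohol → 7.25% + 1% local = 8.25% → £1.64505
First-aid kit £28.24: OTC medicine → 0% + 0% local = 0% → £0.00
Vitamin D (90 ct) £9.00: OTC medicine → 0% + 0% local = 0% → £0.00
Bottle of whiskey £49.80: alcohol → 7.25% + 1% local = 8.25% → £4.1085
Scented candle £27.05: everything else → 9.5% + 1% local = 10.5% → £2.84025
Antacid chews £4.04: OTC medicine → 0% + 0% local = 0% → £0.00
LED flashlight £13.16: everything else → 9.5% + 1% local = 10.5% → £1.3818
Hard cider (6-pack) £16.06: alcohol → 7.25% + 1% local = 8.25% → £1.32495
Bottle of merlot £23.63: alcohol → 7.25% + 1% local = 8.25% → £1.949475
Allergy tablets £9.96: OTC medicine → 0% + 0% local = 0% → £0.00
Unrounded tax sum = £14.965725 → £14.97

£14.97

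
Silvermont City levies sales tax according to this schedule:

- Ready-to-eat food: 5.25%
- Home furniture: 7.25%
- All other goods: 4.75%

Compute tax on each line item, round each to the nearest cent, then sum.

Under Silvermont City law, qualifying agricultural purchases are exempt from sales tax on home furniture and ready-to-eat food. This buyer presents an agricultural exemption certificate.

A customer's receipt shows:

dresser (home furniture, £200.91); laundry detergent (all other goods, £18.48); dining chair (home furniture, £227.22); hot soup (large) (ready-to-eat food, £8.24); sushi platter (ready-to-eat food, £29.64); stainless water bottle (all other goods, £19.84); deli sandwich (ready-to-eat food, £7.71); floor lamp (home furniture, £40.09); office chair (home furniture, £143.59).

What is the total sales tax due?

£1.82

Dresser £200.91: home furniture, buyer-exempt → 0% → £0.00
Laundry detergent £18.48: all other goods → 4.75% → £0.88
Dining chair £227.22: home furniture, buyer-exempt → 0% → £0.00
Hot soup (large) £8.24: ready-to-eat food, buyer-exempt → 0% → £0.00
Sushi platter £29.64: ready-to-eat food, buyer-exempt → 0% → £0.00
Stainless water bottle £19.84: all other goods → 4.75% → £0.94
Deli sandwich £7.71: ready-to-eat food, buyer-exempt → 0% → £0.00
Floor lamp £40.09: home furniture, buyer-exempt → 0% → £0.00
Office chair £143.59: home furniture, buyer-exempt → 0% → £0.00
Total tax = £0.88 + £0.94 = £1.82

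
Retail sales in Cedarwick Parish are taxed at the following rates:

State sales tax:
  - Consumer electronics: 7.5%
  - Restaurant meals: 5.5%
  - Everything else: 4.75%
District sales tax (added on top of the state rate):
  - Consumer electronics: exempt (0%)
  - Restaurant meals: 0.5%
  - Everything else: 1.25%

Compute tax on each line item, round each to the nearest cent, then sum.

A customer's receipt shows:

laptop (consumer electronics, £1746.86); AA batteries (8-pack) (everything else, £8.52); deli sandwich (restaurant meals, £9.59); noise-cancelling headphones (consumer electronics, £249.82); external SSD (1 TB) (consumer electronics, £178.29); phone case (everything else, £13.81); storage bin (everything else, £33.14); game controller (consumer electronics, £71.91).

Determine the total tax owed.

£172.42

Laptop £1746.86: consumer electronics → 7.5% + 0% district = 7.5% → £131.01
AA batteries (8-pack) £8.52: everything else → 4.75% + 1.25% district = 6% → £0.51
Deli sandwich £9.59: restaurant meals → 5.5% + 0.5% district = 6% → £0.58
Noise-cancelling headphones £249.82: consumer electronics → 7.5% + 0% district = 7.5% → £18.74
External SSD (1 TB) £178.29: consumer electronics → 7.5% + 0% district = 7.5% → £13.37
Phone case £13.81: everything else → 4.75% + 1.25% district = 6% → £0.83
Storage bin £33.14: everything else → 4.75% + 1.25% district = 6% → £1.99
Game controller £71.91: consumer electronics → 7.5% + 0% district = 7.5% → £5.39
Total tax = £131.01 + £0.51 + £0.58 + £18.74 + £13.37 + £0.83 + £1.99 + £5.39 = £172.42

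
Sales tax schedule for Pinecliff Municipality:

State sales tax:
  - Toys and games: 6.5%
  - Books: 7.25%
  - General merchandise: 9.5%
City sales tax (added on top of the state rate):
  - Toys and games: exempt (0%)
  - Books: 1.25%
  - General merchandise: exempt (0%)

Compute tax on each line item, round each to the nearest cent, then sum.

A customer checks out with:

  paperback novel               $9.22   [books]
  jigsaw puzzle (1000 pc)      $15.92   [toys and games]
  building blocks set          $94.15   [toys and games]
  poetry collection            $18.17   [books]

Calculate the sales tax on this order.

$9.47

Paperback novel $9.22: books → 7.25% + 1.25% city = 8.5% → $0.78
Jigsaw puzzle (1000 pc) $15.92: toys and games → 6.5% + 0% city = 6.5% → $1.03
Building blocks set $94.15: toys and games → 6.5% + 0% city = 6.5% → $6.12
Poetry collection $18.17: books → 7.25% + 1.25% city = 8.5% → $1.54
Total tax = $0.78 + $1.03 + $6.12 + $1.54 = $9.47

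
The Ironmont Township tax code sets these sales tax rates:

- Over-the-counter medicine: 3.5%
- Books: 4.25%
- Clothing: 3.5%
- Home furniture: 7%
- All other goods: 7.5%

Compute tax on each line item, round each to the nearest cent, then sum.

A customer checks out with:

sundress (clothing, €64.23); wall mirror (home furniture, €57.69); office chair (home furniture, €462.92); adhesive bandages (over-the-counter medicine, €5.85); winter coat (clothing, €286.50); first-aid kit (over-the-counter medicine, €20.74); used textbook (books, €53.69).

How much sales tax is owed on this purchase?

€51.93

Sundress €64.23: clothing → 3.5% → €2.25
Wall mirror €57.69: home furniture → 7% → €4.04
Office chair €462.92: home furniture → 7% → €32.40
Adhesive bandages €5.85: over-the-counter medicine → 3.5% → €0.20
Winter coat €286.50: clothing → 3.5% → €10.03
First-aid kit €20.74: over-the-counter medicine → 3.5% → €0.73
Used textbook €53.69: books → 4.25% → €2.28
Total tax = €2.25 + €4.04 + €32.40 + €0.20 + €10.03 + €0.73 + €2.28 = €51.93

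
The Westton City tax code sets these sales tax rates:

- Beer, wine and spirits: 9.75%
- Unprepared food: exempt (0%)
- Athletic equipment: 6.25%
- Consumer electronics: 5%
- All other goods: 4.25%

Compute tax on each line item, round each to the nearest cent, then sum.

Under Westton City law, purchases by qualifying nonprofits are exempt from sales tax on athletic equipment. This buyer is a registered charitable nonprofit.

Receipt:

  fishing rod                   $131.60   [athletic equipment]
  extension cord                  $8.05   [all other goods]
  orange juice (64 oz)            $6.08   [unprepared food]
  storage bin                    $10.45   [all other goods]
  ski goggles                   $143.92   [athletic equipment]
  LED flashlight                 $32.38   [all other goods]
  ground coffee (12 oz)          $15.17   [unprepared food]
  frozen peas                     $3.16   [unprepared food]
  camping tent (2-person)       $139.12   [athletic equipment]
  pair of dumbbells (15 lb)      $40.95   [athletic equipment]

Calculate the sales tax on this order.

$2.16

Fishing rod $131.60: athletic equipment, buyer-exempt → 0% → $0.00
Extension cord $8.05: all other goods → 4.25% → $0.34
Orange juice (64 oz) $6.08: unprepared food → 0% → $0.00
Storage bin $10.45: all other goods → 4.25% → $0.44
Ski goggles $143.92: athletic equipment, buyer-exempt → 0% → $0.00
LED flashlight $32.38: all other goods → 4.25% → $1.38
Ground coffee (12 oz) $15.17: unprepared food → 0% → $0.00
Frozen peas $3.16: unprepared food → 0% → $0.00
Camping tent (2-person) $139.12: athletic equipment, buyer-exempt → 0% → $0.00
Pair of dumbbells (15 lb) $40.95: athletic equipment, buyer-exempt → 0% → $0.00
Total tax = $0.34 + $0.44 + $1.38 = $2.16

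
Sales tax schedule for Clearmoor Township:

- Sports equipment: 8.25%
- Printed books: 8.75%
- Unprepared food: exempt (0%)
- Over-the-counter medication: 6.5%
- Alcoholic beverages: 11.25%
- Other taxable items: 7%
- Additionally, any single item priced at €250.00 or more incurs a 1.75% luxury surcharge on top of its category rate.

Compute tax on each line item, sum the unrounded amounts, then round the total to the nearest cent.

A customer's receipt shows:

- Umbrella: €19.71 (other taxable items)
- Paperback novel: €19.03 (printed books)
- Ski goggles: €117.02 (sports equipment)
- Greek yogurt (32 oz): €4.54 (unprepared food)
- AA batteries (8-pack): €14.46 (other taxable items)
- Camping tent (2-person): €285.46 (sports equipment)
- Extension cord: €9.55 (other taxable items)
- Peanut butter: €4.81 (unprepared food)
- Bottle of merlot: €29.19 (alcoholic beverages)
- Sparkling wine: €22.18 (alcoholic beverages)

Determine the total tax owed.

Umbrella €19.71: other taxable items → 7% → €1.3797
Paperback novel €19.03: printed books → 8.75% → €1.665125
Ski goggles €117.02: sports equipment → 8.25% → €9.65415
Greek yogurt (32 oz) €4.54: unprepared food → 0% → €0.00
AA batteries (8-pack) €14.46: other taxable items → 7% → €1.0122
Camping tent (2-person) €285.46: sports equipment → 8.25% + 1.75% surcharge = 10% → €28.546
Extension cord €9.55: other taxable items → 7% → €0.6685
Peanut butter €4.81: unprepared food → 0% → €0.00
Bottle of merlot €29.19: alcoholic beverages → 11.25% → €3.283875
Sparkling wine €22.18: alcoholic beverages → 11.25% → €2.49525
Unrounded tax sum = €48.7048 → €48.70

€48.70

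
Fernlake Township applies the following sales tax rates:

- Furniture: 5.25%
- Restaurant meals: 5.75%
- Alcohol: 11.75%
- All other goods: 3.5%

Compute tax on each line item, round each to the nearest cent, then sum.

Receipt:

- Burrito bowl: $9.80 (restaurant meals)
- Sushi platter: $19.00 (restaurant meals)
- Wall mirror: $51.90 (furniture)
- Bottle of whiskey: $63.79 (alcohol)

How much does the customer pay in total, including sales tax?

Burrito bowl $9.80: restaurant meals → 5.75% → $0.56
Sushi platter $19.00: restaurant meals → 5.75% → $1.09
Wall mirror $51.90: furniture → 5.25% → $2.72
Bottle of whiskey $63.79: alcohol → 11.75% → $7.50
Subtotal = $144.49; tax = $11.87; total due = $156.36

$156.36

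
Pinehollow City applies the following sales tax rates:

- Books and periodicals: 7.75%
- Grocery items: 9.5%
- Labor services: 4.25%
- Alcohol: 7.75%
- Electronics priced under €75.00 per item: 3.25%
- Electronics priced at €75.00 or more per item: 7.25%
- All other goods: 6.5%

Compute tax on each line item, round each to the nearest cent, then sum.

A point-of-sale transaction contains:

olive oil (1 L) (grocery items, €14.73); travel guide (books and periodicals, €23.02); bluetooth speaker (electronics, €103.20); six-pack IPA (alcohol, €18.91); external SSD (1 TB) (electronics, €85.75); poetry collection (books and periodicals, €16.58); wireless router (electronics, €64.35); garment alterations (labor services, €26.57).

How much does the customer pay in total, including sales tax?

€375.96

Olive oil (1 L) €14.73: grocery items → 9.5% → €1.40
Travel guide €23.02: books and periodicals → 7.75% → €1.78
Bluetooth speaker €103.20: electronics, €75.00 or more → 7.25% → €7.48
Six-pack IPA €18.91: alcohol → 7.75% → €1.47
External SSD (1 TB) €85.75: electronics, €75.00 or more → 7.25% → €6.22
Poetry collection €16.58: books and periodicals → 7.75% → €1.28
Wireless router €64.35: electronics, under €75.00 → 3.25% → €2.09
Garment alterations €26.57: labor services → 4.25% → €1.13
Subtotal = €353.11; tax = €22.85; total due = €375.96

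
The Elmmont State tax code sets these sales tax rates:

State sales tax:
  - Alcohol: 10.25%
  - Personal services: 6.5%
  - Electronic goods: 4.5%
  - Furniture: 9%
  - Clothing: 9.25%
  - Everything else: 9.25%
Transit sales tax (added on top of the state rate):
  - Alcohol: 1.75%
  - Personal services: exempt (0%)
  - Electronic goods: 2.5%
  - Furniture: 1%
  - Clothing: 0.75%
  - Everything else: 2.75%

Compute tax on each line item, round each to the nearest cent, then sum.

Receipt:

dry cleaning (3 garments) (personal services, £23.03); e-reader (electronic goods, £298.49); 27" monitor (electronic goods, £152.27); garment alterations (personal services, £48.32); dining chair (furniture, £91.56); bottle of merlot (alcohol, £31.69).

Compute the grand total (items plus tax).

£694.51

Dry cleaning (3 garments) £23.03: personal services → 6.5% + 0% transit = 6.5% → £1.50
E-reader £298.49: electronic goods → 4.5% + 2.5% transit = 7% → £20.89
27" monitor £152.27: electronic goods → 4.5% + 2.5% transit = 7% → £10.66
Garment alterations £48.32: personal services → 6.5% + 0% transit = 6.5% → £3.14
Dining chair £91.56: furniture → 9% + 1% transit = 10% → £9.16
Bottle of merlot £31.69: alcohol → 10.25% + 1.75% transit = 12% → £3.80
Subtotal = £645.36; tax = £49.15; total due = £694.51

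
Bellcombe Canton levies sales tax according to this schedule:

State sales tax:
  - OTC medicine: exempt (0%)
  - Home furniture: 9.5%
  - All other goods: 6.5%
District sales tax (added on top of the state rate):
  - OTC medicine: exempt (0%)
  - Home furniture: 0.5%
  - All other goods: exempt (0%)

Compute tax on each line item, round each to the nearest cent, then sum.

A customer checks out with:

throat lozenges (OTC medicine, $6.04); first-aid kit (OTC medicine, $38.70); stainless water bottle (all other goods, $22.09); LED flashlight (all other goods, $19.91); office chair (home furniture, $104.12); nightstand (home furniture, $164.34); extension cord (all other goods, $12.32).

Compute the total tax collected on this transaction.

Throat lozenges $6.04: OTC medicine → 0% + 0% district = 0% → $0.00
First-aid kit $38.70: OTC medicine → 0% + 0% district = 0% → $0.00
Stainless water bottle $22.09: all other goods → 6.5% + 0% district = 6.5% → $1.44
LED flashlight $19.91: all other goods → 6.5% + 0% district = 6.5% → $1.29
Office chair $104.12: home furniture → 9.5% + 0.5% district = 10% → $10.41
Nightstand $164.34: home furniture → 9.5% + 0.5% district = 10% → $16.43
Extension cord $12.32: all other goods → 6.5% + 0% district = 6.5% → $0.80
Total tax = $1.44 + $1.29 + $10.41 + $16.43 + $0.80 = $30.37

$30.37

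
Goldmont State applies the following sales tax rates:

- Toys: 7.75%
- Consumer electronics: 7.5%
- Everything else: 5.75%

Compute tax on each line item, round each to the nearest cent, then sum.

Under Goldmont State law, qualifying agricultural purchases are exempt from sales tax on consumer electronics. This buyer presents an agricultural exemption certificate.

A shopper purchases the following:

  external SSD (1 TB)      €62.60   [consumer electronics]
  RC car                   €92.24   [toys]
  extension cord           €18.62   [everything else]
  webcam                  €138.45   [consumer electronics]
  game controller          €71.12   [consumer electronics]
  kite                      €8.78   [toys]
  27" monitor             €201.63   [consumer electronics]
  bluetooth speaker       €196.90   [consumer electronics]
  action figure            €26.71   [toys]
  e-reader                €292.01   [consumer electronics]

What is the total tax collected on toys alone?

€9.90

RC car €92.24: toys → 7.75% → €7.15
Kite €8.78: toys → 7.75% → €0.68
Action figure €26.71: toys → 7.75% → €2.07
Tax on toys = €7.15 + €0.68 + €2.07 = €9.90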